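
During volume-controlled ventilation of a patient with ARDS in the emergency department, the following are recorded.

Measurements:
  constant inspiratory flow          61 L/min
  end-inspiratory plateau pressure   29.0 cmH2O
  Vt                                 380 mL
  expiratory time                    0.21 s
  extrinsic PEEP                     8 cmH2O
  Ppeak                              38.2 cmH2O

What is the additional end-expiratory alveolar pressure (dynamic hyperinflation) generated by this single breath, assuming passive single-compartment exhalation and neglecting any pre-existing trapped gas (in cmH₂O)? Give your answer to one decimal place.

Flow: 61 L/min ÷ 60 = 1.0167 L/s.
R = (PIP − Pplat)/V̇ = (38.2 − 29.0) / 1.0167 = 9.2/1.0167 = 9.049 cmH2O·s/L.
C = Vt/(Pplat − PEEP) = 380.0 / (29.0 − 8) = 380.0/21.0 = 18.095 mL/cmH2O.
τ = R × C = 9.049 × 0.0181 L/cmH2O = 0.1638 s.
Fraction remaining = e^(−Te/τ) = e^(−0.21/0.1638) = 0.2775; trapped volume = 380.0 × 0.2775 = 105.45 mL.
Additional alveolar pressure from trapping ≈ V_trapped / C = 105.45 / 18.095 = 5.828 cmH2O.

5.8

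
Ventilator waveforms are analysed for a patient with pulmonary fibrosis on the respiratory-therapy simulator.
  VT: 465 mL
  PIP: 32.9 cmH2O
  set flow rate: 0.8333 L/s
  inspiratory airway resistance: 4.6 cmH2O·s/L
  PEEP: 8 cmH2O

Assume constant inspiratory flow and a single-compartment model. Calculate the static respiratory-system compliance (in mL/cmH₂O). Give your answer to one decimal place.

Equation of motion (constant flow): PIP = Vt/C + R·V̇ + PEEP.
Vt/C = PIP − R·V̇ − PEEP = 32.9 − 4.6×0.8333 − 8 = 32.9 − 3.833 − 8 = 21.067 cmH2O.
C = Vt / 21.067 = 465 / 21.067 = 22.072 mL/cmH2O.

22.1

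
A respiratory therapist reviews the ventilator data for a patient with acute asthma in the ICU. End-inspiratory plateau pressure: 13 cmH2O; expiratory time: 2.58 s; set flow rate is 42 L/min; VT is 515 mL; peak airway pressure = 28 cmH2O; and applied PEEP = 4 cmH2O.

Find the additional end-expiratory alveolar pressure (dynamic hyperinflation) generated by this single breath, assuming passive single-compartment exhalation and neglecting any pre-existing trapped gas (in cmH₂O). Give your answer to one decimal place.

1.1

Flow: 42 L/min ÷ 60 = 0.7 L/s.
R = (PIP − Pplat)/V̇ = (28 − 13) / 0.7 = 15.0/0.7 = 21.429 cmH2O·s/L.
C = Vt/(Pplat − PEEP) = 515.0 / (13 − 4) = 515.0/9.0 = 57.222 mL/cmH2O.
τ = R × C = 21.429 × 0.05722 L/cmH2O = 1.226 s.
Fraction remaining = e^(−Te/τ) = e^(−2.58/1.226) = 0.1219; trapped volume = 515.0 × 0.1219 = 62.779 mL.
Additional alveolar pressure from trapping ≈ V_trapped / C = 62.779 / 57.222 = 1.097 cmH2O.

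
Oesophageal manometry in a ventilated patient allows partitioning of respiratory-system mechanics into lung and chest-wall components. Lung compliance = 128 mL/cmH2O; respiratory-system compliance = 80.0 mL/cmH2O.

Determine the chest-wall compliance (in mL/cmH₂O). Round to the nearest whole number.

1/Ccw = 1/Crs − 1/CL.
1/Ccw = 1/80.0 − 1/128 = 0.004688.
Ccw = 213.31 mL/cmH2O.

213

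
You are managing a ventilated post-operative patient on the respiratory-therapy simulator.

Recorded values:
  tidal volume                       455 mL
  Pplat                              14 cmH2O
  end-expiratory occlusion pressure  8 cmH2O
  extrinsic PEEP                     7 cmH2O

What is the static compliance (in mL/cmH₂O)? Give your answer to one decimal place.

End-expiratory occlusion gives total PEEP = 8 cmH2O (intrinsic PEEP = 8 − 7 = 1). Use total PEEP for the elastic gradient.
Cstat = Vt / (Pplat − PEEPtotal) = 455 / (14 − 8) = 455 / 6.0 = 75.833 mL/cmH2O.

75.8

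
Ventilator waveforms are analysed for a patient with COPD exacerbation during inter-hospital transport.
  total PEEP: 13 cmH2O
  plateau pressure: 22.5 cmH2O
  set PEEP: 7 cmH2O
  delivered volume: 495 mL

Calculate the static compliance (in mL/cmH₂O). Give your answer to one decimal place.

End-expiratory occlusion gives total PEEP = 13 cmH2O (intrinsic PEEP = 13 − 7 = 6). Use total PEEP for the elastic gradient.
Cstat = Vt / (Pplat − PEEPtotal) = 495 / (22.5 − 13) = 495 / 9.5 = 52.105 mL/cmH2O.

52.1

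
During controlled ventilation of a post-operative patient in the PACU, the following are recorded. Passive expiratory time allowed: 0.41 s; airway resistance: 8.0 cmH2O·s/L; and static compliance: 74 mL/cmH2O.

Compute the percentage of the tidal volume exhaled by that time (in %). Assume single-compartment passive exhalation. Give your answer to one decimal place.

50.0

τ = R × C = 8.0 × 74 mL/cmH2O = 8.0 × 0.074 L/cmH2O = 0.592 s.
Passive exhalation: V(t)/V₀ = e^(−t/τ) = e^(−0.41/0.592) = 0.5003.
Fraction exhaled = 1 − 0.5003 = 0.4997 → 49.97%.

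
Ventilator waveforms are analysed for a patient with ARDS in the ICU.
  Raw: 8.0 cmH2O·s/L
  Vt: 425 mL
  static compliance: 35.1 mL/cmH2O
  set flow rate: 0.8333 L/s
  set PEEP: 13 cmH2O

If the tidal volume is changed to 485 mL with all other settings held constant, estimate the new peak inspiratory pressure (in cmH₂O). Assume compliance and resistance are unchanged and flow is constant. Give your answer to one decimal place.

33.5

PIP = Vt/C + R·V̇ + PEEP (constant-flow equation of motion).
Only the elastic term changes: ΔPIP = ΔVt / C = (485 − 425) / 35.1 = 1.709 cmH2O.
Original PIP = 425/35.1 + 8.0×0.8333 + 13 = 31.775 cmH2O; new PIP = 31.775 + (1.709) = 33.484 cmH2O.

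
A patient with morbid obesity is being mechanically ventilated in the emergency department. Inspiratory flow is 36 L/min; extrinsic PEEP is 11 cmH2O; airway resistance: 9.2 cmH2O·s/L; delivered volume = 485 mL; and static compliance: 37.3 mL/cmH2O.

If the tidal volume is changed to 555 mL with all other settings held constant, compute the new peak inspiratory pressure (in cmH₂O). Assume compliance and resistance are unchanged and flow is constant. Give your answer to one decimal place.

31.4

Flow: 36 L/min ÷ 60 = 0.6 L/s.
PIP = Vt/C + R·V̇ + PEEP (constant-flow equation of motion).
Only the elastic term changes: ΔPIP = ΔVt / C = (555 − 485) / 37.3 = 1.877 cmH2O.
Original PIP = 485/37.3 + 9.2×0.6 + 11 = 29.523 cmH2O; new PIP = 29.523 + (1.877) = 31.4 cmH2O.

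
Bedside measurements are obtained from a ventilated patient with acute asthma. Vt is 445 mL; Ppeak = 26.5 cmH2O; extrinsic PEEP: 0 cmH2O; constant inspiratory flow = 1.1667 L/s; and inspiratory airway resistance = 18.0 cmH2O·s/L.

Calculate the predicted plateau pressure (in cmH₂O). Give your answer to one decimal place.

Pplat = PIP − Raw × flow = 26.5 − 18.0 × 1.1667 = 26.5 − 21.001 = 5.499 cmH2O.

5.5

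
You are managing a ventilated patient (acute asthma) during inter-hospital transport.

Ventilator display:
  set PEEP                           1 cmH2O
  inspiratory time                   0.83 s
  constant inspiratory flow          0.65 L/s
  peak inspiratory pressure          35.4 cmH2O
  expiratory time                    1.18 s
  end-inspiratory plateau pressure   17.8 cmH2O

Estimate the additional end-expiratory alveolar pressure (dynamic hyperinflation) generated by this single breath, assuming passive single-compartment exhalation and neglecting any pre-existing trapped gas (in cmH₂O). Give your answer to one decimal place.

4.3

Vt = flow × Ti = 0.65 L/s × 0.83 s × 1000 mL/L = 539.5 mL.
R = (PIP − Pplat)/V̇ = (35.4 − 17.8) / 0.65 = 17.6/0.65 = 27.077 cmH2O·s/L.
C = Vt/(Pplat − PEEP) = 539.5 / (17.8 − 1) = 539.5/16.8 = 32.113 mL/cmH2O.
τ = R × C = 27.077 × 0.03211 L/cmH2O = 0.8694 s.
Fraction remaining = e^(−Te/τ) = e^(−1.18/0.8694) = 0.2574; trapped volume = 539.5 × 0.2574 = 138.87 mL.
Additional alveolar pressure from trapping ≈ V_trapped / C = 138.87 / 32.113 = 4.324 cmH2O.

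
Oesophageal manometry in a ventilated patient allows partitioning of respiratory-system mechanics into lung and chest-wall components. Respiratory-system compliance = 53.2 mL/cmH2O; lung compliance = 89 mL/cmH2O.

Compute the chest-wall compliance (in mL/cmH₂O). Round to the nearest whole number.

1/Ccw = 1/Crs − 1/CL.
1/Ccw = 1/53.2 − 1/89 = 0.007561.
Ccw = 132.26 mL/cmH2O.

132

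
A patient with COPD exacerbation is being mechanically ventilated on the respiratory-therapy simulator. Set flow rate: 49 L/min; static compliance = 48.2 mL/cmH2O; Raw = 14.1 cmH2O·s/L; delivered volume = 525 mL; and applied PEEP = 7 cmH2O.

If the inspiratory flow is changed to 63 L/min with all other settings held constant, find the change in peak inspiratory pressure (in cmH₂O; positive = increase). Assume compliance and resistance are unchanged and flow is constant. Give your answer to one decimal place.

Flow: 49 L/min ÷ 60 = 0.8167 L/s.
New flow: 63 L/min ÷ 60 = 1.05 L/s.
PIP = Vt/C + R·V̇ + PEEP (constant-flow equation of motion).
Only the resistive term changes: ΔPIP = R × ΔV̇ = 14.1 × (1.05 − 0.8167) = 14.1 × 0.2333 = 3.29 cmH2O.

3.3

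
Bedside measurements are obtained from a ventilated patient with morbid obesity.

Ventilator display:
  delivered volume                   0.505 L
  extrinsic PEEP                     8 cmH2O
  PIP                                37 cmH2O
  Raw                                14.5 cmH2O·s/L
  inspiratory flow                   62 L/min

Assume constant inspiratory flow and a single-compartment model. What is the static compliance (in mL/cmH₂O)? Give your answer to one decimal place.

36.0

Flow: 62 L/min ÷ 60 = 1.0333 L/s.
Equation of motion (constant flow): PIP = Vt/C + R·V̇ + PEEP.
Vt/C = PIP − R·V̇ − PEEP = 37 − 14.5×1.0333 − 8 = 37 − 14.983 − 8 = 14.017 cmH2O.
C = Vt / 14.017 = 505 / 14.017 = 36.028 mL/cmH2O.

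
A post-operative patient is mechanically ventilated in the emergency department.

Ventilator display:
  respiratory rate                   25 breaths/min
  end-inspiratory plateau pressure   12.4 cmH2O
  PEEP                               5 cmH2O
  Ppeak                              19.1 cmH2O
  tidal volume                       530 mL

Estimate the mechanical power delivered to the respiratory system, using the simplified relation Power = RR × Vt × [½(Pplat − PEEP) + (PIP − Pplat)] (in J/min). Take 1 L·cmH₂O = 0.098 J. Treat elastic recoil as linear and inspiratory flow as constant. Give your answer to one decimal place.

Per-breath work = Vt × [½(Pplat−PEEP) + (PIP−Pplat)] = 0.530 × [0.5×7.4 + 6.7] = 0.530 × 10.4 = 5.512 L·cmH2O.
Power = 25 × 5.512 = 137.8 L·cmH2O/min.
× 0.098 J/(L·cmH2O) → 13.504 J/min.

13.5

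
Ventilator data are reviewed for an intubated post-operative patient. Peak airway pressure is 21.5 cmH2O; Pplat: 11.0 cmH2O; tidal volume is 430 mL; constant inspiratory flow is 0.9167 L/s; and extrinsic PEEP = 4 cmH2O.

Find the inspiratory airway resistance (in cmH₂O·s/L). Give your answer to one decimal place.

Raw = (PIP − Pplat) / flow = (21.5 − 11.0) / 0.9167 = 10.5 / 0.9167 = 11.454 cmH2O·s/L.

11.5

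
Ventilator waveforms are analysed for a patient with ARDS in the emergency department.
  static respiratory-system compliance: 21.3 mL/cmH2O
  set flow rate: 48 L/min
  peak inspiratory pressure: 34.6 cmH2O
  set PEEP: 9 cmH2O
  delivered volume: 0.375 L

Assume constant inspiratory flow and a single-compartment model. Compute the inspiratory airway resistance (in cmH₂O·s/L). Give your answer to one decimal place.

10.0

Flow: 48 L/min ÷ 60 = 0.8 L/s.
Equation of motion (constant flow): PIP = Vt/C + R·V̇ + PEEP.
R·V̇ = PIP − Vt/C − PEEP = 34.6 − 375/21.3 − 9 = 34.6 − 17.606 − 9 = 7.994 cmH2O.
R = 7.994 / 0.8 = 9.993 cmH2O·s/L.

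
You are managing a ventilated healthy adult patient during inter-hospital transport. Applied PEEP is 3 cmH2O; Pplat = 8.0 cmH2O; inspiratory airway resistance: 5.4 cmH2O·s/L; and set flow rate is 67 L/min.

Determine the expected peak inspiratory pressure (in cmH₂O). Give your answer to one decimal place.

14.0

Flow: 67 L/min ÷ 60 = 1.1167 L/s.
PIP = Pplat + Raw × flow = 8.0 + 5.4 × 1.1167 = 8.0 + 6.03 = 14.03 cmH2O.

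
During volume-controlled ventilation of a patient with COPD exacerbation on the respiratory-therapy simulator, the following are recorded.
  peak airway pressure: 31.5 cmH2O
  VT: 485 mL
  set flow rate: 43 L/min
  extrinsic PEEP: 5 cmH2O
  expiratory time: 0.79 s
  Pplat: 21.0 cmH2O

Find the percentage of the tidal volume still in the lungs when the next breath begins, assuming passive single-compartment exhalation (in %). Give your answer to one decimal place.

16.9

Flow: 43 L/min ÷ 60 = 0.7167 L/s.
R = (PIP − Pplat)/V̇ = (31.5 − 21.0) / 0.7167 = 10.5/0.7167 = 14.65 cmH2O·s/L.
C = Vt/(Pplat − PEEP) = 485.0 / (21.0 − 5) = 485.0/16.0 = 30.313 mL/cmH2O.
τ = R × C = 14.65 × 0.03031 L/cmH2O = 0.444 s.
Fraction remaining at end-expiration = e^(−Te/τ) = e^(−0.79/0.444) = 0.1688 → 16.88%.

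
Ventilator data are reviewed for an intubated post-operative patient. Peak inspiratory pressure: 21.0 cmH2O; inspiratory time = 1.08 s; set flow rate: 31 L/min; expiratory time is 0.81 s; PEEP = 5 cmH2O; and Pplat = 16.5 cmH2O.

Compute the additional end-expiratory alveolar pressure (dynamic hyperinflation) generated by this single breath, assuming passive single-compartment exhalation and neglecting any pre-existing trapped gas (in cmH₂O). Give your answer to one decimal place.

Flow: 31 L/min ÷ 60 = 0.5167 L/s.
Vt = flow × Ti = 0.5167 L/s × 1.08 s × 1000 mL/L = 558.04 mL.
R = (PIP − Pplat)/V̇ = (21.0 − 16.5) / 0.5167 = 4.5/0.5167 = 8.709 cmH2O·s/L.
C = Vt/(Pplat − PEEP) = 558.04 / (16.5 − 5) = 558.04/11.5 = 48.525 mL/cmH2O.
τ = R × C = 8.709 × 0.04853 L/cmH2O = 0.4226 s.
Fraction remaining = e^(−Te/τ) = e^(−0.81/0.4226) = 0.1471; trapped volume = 558.04 × 0.1471 = 82.088 mL.
Additional alveolar pressure from trapping ≈ V_trapped / C = 82.088 / 48.525 = 1.692 cmH2O.

1.7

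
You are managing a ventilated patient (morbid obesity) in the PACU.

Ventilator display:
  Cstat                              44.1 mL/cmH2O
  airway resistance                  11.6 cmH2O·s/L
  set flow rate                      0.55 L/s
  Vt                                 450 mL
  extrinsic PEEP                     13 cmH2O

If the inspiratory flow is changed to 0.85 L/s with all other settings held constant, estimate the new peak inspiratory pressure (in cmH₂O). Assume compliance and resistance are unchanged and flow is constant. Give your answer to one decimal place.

PIP = Vt/C + R·V̇ + PEEP (constant-flow equation of motion).
Only the resistive term changes: ΔPIP = R × ΔV̇ = 11.6 × (0.85 − 0.55) = 11.6 × 0.3 = 3.48 cmH2O.
Original PIP = 450/44.1 + 11.6×0.55 + 13 = 29.584 cmH2O; new PIP = 29.584 + (3.48) = 33.064 cmH2O.

33.1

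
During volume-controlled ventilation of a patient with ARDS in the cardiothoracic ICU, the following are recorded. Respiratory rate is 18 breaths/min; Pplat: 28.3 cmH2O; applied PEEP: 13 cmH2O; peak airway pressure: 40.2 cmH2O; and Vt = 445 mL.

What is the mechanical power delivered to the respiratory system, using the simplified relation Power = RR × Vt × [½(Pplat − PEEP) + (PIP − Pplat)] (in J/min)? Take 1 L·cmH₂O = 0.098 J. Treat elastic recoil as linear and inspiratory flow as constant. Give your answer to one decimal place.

Per-breath work = Vt × [½(Pplat−PEEP) + (PIP−Pplat)] = 0.445 × [0.5×15.3 + 11.9] = 0.445 × 19.55 = 8.7 L·cmH2O.
Power = 18 × 8.7 = 156.6 L·cmH2O/min.
× 0.098 J/(L·cmH2O) → 15.347 J/min.

15.3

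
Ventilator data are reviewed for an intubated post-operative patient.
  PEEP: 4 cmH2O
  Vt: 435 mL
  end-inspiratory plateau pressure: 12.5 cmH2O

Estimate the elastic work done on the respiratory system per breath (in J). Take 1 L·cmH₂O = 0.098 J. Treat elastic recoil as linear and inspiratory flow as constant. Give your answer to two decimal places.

Elastic work ≈ ½ × (Pplat − PEEP) × Vt = 0.5 × (12.5 − 4) × 0.435 L = 0.5 × 8.5 × 0.435 = 1.849 L·cmH2O.
× 0.098 J/(L·cmH2O) → 0.1812 J.

0.18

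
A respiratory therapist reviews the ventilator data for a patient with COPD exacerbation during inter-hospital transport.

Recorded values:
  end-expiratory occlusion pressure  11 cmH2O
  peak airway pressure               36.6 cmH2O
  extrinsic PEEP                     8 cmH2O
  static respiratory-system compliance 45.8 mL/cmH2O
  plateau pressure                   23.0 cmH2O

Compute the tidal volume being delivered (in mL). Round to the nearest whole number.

End-expiratory occlusion gives total PEEP = 11 cmH2O (intrinsic PEEP = 11 − 8 = 3). Use total PEEP for the elastic gradient.
Vt = Cstat × (Pplat − PEEPtotal) = 45.8 × (23.0 − 11) = 45.8 × 12.0 = 549.6 mL.

550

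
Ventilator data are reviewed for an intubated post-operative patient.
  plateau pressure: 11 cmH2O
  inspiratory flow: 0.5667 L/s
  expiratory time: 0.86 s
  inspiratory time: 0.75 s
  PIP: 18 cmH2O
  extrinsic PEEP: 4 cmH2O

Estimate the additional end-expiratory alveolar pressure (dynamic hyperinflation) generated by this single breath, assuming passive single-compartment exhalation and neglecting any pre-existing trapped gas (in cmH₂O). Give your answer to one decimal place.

Vt = flow × Ti = 0.5667 L/s × 0.75 s × 1000 mL/L = 425.03 mL.
R = (PIP − Pplat)/V̇ = (18 − 11) / 0.5667 = 7.0/0.5667 = 12.352 cmH2O·s/L.
C = Vt/(Pplat − PEEP) = 425.03 / (11 − 4) = 425.03/7.0 = 60.719 mL/cmH2O.
τ = R × C = 12.352 × 0.06072 L/cmH2O = 0.75 s.
Fraction remaining = e^(−Te/τ) = e^(−0.86/0.75) = 0.3177; trapped volume = 425.03 × 0.3177 = 135.03 mL.
Additional alveolar pressure from trapping ≈ V_trapped / C = 135.03 / 60.719 = 2.224 cmH2O.

2.2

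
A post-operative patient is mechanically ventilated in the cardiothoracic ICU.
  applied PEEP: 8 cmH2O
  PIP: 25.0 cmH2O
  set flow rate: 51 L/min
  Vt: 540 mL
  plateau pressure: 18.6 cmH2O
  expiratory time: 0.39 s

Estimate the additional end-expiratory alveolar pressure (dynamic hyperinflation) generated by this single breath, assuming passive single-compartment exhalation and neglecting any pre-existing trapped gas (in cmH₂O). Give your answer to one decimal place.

3.8

Flow: 51 L/min ÷ 60 = 0.85 L/s.
R = (PIP − Pplat)/V̇ = (25.0 − 18.6) / 0.85 = 6.4/0.85 = 7.529 cmH2O·s/L.
C = Vt/(Pplat − PEEP) = 540.0 / (18.6 − 8) = 540.0/10.6 = 50.943 mL/cmH2O.
τ = R × C = 7.529 × 0.05094 L/cmH2O = 0.3835 s.
Fraction remaining = e^(−Te/τ) = e^(−0.39/0.3835) = 0.3617; trapped volume = 540.0 × 0.3617 = 195.32 mL.
Additional alveolar pressure from trapping ≈ V_trapped / C = 195.32 / 50.943 = 3.834 cmH2O.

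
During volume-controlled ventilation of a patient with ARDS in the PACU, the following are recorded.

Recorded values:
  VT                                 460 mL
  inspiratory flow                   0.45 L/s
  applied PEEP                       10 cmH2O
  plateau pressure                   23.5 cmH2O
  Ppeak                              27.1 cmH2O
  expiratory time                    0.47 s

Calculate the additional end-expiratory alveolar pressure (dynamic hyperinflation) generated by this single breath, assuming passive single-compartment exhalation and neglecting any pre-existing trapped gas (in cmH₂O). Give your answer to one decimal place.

R = (PIP − Pplat)/V̇ = (27.1 − 23.5) / 0.45 = 3.6/0.45 = 8.0 cmH2O·s/L.
C = Vt/(Pplat − PEEP) = 460.0 / (23.5 − 10) = 460.0/13.5 = 34.074 mL/cmH2O.
τ = R × C = 8.0 × 0.03407 L/cmH2O = 0.2726 s.
Fraction remaining = e^(−Te/τ) = e^(−0.47/0.2726) = 0.1783; trapped volume = 460.0 × 0.1783 = 82.018 mL.
Additional alveolar pressure from trapping ≈ V_trapped / C = 82.018 / 34.074 = 2.407 cmH2O.

2.4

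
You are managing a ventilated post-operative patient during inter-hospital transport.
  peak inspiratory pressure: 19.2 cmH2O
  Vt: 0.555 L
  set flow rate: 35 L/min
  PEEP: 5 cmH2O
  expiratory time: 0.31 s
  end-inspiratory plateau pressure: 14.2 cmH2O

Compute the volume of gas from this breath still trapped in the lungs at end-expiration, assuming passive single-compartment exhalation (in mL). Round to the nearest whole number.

Flow: 35 L/min ÷ 60 = 0.5833 L/s.
R = (PIP − Pplat)/V̇ = (19.2 − 14.2) / 0.5833 = 5.0/0.5833 = 8.572 cmH2O·s/L.
C = Vt/(Pplat − PEEP) = 555.0 / (14.2 − 5) = 555.0/9.2 = 60.326 mL/cmH2O.
τ = R × C = 8.572 × 0.06033 L/cmH2O = 0.5171 s.
Fraction remaining = e^(−Te/τ) = e^(−0.31/0.5171) = 0.5491.
Trapped volume = 555.0 × 0.5491 = 304.75 mL.

305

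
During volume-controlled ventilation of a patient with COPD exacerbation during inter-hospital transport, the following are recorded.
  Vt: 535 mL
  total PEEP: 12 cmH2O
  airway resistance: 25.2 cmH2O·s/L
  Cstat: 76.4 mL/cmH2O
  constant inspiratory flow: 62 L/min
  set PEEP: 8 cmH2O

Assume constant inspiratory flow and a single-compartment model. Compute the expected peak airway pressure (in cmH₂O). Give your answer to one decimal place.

45.0

Flow: 62 L/min ÷ 60 = 1.0333 L/s.
Total PEEP = 12 cmH2O (set 8 + intrinsic 4); this is the baseline alveolar pressure.
Equation of motion (constant flow): PIP = Vt/C + R·V̇ + PEEP.
PIP = 535/76.4 + 25.2×1.0333 + 12 = 7.003 + 26.039 + 12 = 45.042 cmH2O.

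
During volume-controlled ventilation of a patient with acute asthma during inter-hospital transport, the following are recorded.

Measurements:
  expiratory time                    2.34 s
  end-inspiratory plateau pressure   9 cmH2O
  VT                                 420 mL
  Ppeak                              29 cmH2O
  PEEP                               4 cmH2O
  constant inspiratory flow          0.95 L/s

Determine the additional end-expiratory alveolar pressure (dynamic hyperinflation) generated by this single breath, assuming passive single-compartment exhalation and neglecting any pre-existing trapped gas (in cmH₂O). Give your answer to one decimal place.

1.3

R = (PIP − Pplat)/V̇ = (29 − 9) / 0.95 = 20.0/0.95 = 21.053 cmH2O·s/L.
C = Vt/(Pplat − PEEP) = 420.0 / (9 − 4) = 420.0/5.0 = 84.0 mL/cmH2O.
τ = R × C = 21.053 × 0.084 L/cmH2O = 1.768 s.
Fraction remaining = e^(−Te/τ) = e^(−2.34/1.768) = 0.2662; trapped volume = 420.0 × 0.2662 = 111.8 mL.
Additional alveolar pressure from trapping ≈ V_trapped / C = 111.8 / 84.0 = 1.331 cmH2O.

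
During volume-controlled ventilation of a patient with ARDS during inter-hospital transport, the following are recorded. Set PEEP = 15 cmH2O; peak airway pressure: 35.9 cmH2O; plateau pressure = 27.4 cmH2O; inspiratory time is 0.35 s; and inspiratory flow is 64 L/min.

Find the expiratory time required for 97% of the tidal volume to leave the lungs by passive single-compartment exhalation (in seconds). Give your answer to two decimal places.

0.84

Flow: 64 L/min ÷ 60 = 1.0667 L/s.
Vt = flow × Ti = 1.0667 L/s × 0.35 s × 1000 mL/L = 373.35 mL.
R = (PIP − Pplat)/V̇ = (35.9 − 27.4) / 1.0667 = 8.5/1.0667 = 7.969 cmH2O·s/L.
C = Vt/(Pplat − PEEP) = 373.35 / (27.4 − 15) = 373.35/12.4 = 30.109 mL/cmH2O.
τ = R × C = 7.969 × 0.03011 L/cmH2O = 0.2399 s.
t = −τ·ln(1 − 0.97) = −0.2399·ln(0.03) = 0.8412 s.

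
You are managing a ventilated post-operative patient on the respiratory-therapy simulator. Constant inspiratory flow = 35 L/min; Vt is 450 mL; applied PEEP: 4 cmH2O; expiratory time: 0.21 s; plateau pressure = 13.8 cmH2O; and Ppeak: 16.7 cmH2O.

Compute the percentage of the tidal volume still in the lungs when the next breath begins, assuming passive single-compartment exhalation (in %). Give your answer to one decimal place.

Flow: 35 L/min ÷ 60 = 0.5833 L/s.
R = (PIP − Pplat)/V̇ = (16.7 − 13.8) / 0.5833 = 2.9/0.5833 = 4.972 cmH2O·s/L.
C = Vt/(Pplat − PEEP) = 450.0 / (13.8 − 4) = 450.0/9.8 = 45.918 mL/cmH2O.
τ = R × C = 4.972 × 0.04592 L/cmH2O = 0.2283 s.
Fraction remaining at end-expiration = e^(−Te/τ) = e^(−0.21/0.2283) = 0.3986 → 39.86%.

39.9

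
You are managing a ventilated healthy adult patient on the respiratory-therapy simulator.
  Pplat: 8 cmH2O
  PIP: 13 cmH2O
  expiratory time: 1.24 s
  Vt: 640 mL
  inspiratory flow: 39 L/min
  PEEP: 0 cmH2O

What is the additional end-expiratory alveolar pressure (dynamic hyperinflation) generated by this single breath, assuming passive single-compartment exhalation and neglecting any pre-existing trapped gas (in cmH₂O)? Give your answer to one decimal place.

Flow: 39 L/min ÷ 60 = 0.65 L/s.
R = (PIP − Pplat)/V̇ = (13 − 8) / 0.65 = 5.0/0.65 = 7.692 cmH2O·s/L.
C = Vt/(Pplat − PEEP) = 640.0 / (8 − 0) = 640.0/8.0 = 80.0 mL/cmH2O.
τ = R × C = 7.692 × 0.08 L/cmH2O = 0.6154 s.
Fraction remaining = e^(−Te/τ) = e^(−1.24/0.6154) = 0.1333; trapped volume = 640.0 × 0.1333 = 85.312 mL.
Additional alveolar pressure from trapping ≈ V_trapped / C = 85.312 / 80.0 = 1.066 cmH2O.

1.1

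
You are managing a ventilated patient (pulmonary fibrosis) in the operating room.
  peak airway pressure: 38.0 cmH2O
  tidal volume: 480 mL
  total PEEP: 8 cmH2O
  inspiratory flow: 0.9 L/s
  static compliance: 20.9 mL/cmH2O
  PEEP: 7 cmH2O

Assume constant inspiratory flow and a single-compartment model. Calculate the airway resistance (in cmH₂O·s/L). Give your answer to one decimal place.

Total PEEP = 8 cmH2O (set 7 + intrinsic 1); this is the baseline alveolar pressure.
Equation of motion (constant flow): PIP = Vt/C + R·V̇ + PEEP.
R·V̇ = PIP − Vt/C − PEEP = 38.0 − 480/20.9 − 8 = 38.0 − 22.967 − 8 = 7.033 cmH2O.
R = 7.033 / 0.9 = 7.814 cmH2O·s/L.

7.8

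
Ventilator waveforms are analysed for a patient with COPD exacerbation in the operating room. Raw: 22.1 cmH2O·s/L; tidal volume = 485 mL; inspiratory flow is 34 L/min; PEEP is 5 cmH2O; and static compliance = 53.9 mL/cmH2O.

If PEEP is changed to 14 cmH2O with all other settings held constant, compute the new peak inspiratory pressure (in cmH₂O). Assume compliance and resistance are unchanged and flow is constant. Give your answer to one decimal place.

Flow: 34 L/min ÷ 60 = 0.5667 L/s.
PIP = Vt/C + R·V̇ + PEEP (constant-flow equation of motion).
Only the baseline term changes: ΔPIP = ΔPEEP = 14 − 5 = 9.0 cmH2O.
Original PIP = 485/53.9 + 22.1×0.5667 + 5 = 26.522 cmH2O; new PIP = 26.522 + (9.0) = 35.522 cmH2O.

35.5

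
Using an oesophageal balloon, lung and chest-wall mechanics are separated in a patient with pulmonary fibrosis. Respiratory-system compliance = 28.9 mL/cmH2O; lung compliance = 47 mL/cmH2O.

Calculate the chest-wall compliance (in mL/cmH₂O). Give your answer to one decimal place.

75.0

1/Ccw = 1/Crs − 1/CL.
1/Ccw = 1/28.9 − 1/47 = 0.01333.
Ccw = 75.019 mL/cmH2O.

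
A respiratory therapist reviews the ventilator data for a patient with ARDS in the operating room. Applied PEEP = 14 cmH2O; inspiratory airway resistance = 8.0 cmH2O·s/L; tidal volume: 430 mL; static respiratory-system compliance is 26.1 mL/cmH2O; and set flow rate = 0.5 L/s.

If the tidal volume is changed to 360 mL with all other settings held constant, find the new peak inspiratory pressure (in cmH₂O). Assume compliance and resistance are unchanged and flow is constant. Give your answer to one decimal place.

PIP = Vt/C + R·V̇ + PEEP (constant-flow equation of motion).
Only the elastic term changes: ΔPIP = ΔVt / C = (360 − 430) / 26.1 = -2.682 cmH2O.
Original PIP = 430/26.1 + 8.0×0.5 + 14 = 34.475 cmH2O; new PIP = 34.475 + (-2.682) = 31.793 cmH2O.

31.8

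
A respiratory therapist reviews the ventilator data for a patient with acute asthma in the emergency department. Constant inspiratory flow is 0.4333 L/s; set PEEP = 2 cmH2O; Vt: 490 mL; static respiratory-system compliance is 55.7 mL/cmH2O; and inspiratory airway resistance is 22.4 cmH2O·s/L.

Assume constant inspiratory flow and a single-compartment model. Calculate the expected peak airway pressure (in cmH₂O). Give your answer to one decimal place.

Equation of motion (constant flow): PIP = Vt/C + R·V̇ + PEEP.
PIP = 490/55.7 + 22.4×0.4333 + 2 = 8.797 + 9.706 + 2 = 20.503 cmH2O.

20.5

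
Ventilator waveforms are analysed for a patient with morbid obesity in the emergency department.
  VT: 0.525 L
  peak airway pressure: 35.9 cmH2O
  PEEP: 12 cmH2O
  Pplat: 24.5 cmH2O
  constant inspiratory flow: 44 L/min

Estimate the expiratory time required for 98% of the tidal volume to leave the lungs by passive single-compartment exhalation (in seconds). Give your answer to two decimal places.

2.55

Flow: 44 L/min ÷ 60 = 0.7333 L/s.
R = (PIP − Pplat)/V̇ = (35.9 − 24.5) / 0.7333 = 11.4/0.7333 = 15.546 cmH2O·s/L.
C = Vt/(Pplat − PEEP) = 525.0 / (24.5 − 12) = 525.0/12.5 = 42.0 mL/cmH2O.
τ = R × C = 15.546 × 0.042 L/cmH2O = 0.6529 s.
t = −τ·ln(1 − 0.98) = −0.6529·ln(0.02) = 2.554 s.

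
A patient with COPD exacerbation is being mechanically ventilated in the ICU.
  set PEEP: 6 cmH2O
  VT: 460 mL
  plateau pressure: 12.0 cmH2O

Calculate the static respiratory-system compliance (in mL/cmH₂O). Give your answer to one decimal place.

Cstat = Vt / (Pplat − PEEP) = 460 / (12.0 − 6) = 460 / 6.0 = 76.667 mL/cmH2O.

76.7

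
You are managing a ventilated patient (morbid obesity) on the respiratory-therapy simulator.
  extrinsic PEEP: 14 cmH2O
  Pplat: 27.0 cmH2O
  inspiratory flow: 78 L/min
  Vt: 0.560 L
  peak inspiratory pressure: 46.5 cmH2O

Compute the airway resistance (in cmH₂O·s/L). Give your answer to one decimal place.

15.0

Flow: 78 L/min ÷ 60 = 1.3 L/s.
Raw = (PIP − Pplat) / flow = (46.5 − 27.0) / 1.3 = 19.5 / 1.3 = 15.0 cmH2O·s/L.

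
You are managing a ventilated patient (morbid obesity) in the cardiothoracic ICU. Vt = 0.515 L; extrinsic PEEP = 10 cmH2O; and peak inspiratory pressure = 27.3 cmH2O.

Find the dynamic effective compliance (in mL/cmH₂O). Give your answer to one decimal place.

Dynamic compliance = Vt / (PIP − PEEP) = 515 / (27.3 − 10) = 515 / 17.3 = 29.769 mL/cmH2O.

29.8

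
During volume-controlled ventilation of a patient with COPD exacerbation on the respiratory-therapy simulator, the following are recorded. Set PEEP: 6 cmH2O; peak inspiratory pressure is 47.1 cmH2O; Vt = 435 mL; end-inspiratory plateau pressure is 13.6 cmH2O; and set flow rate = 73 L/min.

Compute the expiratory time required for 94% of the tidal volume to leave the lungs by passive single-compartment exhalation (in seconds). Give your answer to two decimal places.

Flow: 73 L/min ÷ 60 = 1.2167 L/s.
R = (PIP − Pplat)/V̇ = (47.1 − 13.6) / 1.2167 = 33.5/1.2167 = 27.533 cmH2O·s/L.
C = Vt/(Pplat − PEEP) = 435.0 / (13.6 − 6) = 435.0/7.6 = 57.237 mL/cmH2O.
τ = R × C = 27.533 × 0.05724 L/cmH2O = 1.576 s.
t = −τ·ln(1 − 0.94) = −1.576·ln(0.06) = 4.434 s.

4.43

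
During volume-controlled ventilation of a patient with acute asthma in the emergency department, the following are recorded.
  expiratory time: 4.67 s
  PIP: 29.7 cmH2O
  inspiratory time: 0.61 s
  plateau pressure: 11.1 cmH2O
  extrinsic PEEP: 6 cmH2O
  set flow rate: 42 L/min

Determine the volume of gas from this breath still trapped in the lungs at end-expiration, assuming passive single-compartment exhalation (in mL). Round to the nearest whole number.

52

Flow: 42 L/min ÷ 60 = 0.7 L/s.
Vt = flow × Ti = 0.7 L/s × 0.61 s × 1000 mL/L = 427.0 mL.
R = (PIP − Pplat)/V̇ = (29.7 − 11.1) / 0.7 = 18.6/0.7 = 26.571 cmH2O·s/L.
C = Vt/(Pplat − PEEP) = 427.0 / (11.1 − 6) = 427.0/5.1 = 83.725 mL/cmH2O.
τ = R × C = 26.571 × 0.08373 L/cmH2O = 2.225 s.
Fraction remaining = e^(−Te/τ) = e^(−4.67/2.225) = 0.1226.
Trapped volume = 427.0 × 0.1226 = 52.35 mL.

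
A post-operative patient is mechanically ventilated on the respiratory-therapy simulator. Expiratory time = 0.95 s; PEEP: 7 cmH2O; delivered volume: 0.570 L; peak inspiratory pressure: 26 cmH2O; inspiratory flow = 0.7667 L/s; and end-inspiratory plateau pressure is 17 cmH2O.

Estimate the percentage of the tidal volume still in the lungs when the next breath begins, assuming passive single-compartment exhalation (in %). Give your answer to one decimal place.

24.2

R = (PIP − Pplat)/V̇ = (26 − 17) / 0.7667 = 9.0/0.7667 = 11.739 cmH2O·s/L.
C = Vt/(Pplat − PEEP) = 570.0 / (17 − 7) = 570.0/10.0 = 57.0 mL/cmH2O.
τ = R × C = 11.739 × 0.057 L/cmH2O = 0.6691 s.
Fraction remaining at end-expiration = e^(−Te/τ) = e^(−0.95/0.6691) = 0.2418 → 24.18%.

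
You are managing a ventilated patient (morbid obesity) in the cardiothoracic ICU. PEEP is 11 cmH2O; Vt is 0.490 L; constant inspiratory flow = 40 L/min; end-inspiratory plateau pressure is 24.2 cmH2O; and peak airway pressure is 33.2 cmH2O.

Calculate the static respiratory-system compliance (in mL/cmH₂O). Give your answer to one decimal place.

37.1

Cstat = Vt / (Pplat − PEEP) = 490 / (24.2 − 11) = 490 / 13.2 = 37.121 mL/cmH2O.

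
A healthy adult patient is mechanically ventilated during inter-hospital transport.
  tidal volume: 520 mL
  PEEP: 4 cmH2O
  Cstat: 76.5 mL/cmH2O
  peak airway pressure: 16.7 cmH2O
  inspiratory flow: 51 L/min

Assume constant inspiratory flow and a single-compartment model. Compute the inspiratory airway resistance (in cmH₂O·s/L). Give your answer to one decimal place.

6.9

Flow: 51 L/min ÷ 60 = 0.85 L/s.
Equation of motion (constant flow): PIP = Vt/C + R·V̇ + PEEP.
R·V̇ = PIP − Vt/C − PEEP = 16.7 − 520/76.5 − 4 = 16.7 − 6.797 − 4 = 5.903 cmH2O.
R = 5.903 / 0.85 = 6.945 cmH2O·s/L.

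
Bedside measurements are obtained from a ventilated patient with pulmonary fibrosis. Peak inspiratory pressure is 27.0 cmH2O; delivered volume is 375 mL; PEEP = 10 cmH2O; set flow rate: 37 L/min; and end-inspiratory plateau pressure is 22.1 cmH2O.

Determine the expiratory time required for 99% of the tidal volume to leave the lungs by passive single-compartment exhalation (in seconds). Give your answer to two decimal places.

Flow: 37 L/min ÷ 60 = 0.6167 L/s.
R = (PIP − Pplat)/V̇ = (27.0 − 22.1) / 0.6167 = 4.9/0.6167 = 7.946 cmH2O·s/L.
C = Vt/(Pplat − PEEP) = 375.0 / (22.1 − 10) = 375.0/12.1 = 30.992 mL/cmH2O.
τ = R × C = 7.946 × 0.03099 L/cmH2O = 0.2462 s.
t = −τ·ln(1 − 0.99) = −0.2462·ln(0.01) = 1.134 s.

1.13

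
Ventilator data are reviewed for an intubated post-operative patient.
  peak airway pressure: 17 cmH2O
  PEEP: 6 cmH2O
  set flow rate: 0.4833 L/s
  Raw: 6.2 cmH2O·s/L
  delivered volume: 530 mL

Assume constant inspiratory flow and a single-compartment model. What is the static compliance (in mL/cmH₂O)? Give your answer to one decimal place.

Equation of motion (constant flow): PIP = Vt/C + R·V̇ + PEEP.
Vt/C = PIP − R·V̇ − PEEP = 17 − 6.2×0.4833 − 6 = 17 − 2.996 − 6 = 8.004 cmH2O.
C = Vt / 8.004 = 530 / 8.004 = 66.217 mL/cmH2O.

66.2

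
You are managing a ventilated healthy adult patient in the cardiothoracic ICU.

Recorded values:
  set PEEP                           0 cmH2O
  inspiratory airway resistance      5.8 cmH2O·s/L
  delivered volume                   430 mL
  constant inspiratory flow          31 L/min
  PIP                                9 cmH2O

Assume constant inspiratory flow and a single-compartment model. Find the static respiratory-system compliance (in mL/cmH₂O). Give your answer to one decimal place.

71.6

Flow: 31 L/min ÷ 60 = 0.5167 L/s.
Equation of motion (constant flow): PIP = Vt/C + R·V̇ + PEEP.
Vt/C = PIP − R·V̇ − PEEP = 9 − 5.8×0.5167 − 0 = 9 − 2.997 − 0 = 6.003 cmH2O.
C = Vt / 6.003 = 430 / 6.003 = 71.631 mL/cmH2O.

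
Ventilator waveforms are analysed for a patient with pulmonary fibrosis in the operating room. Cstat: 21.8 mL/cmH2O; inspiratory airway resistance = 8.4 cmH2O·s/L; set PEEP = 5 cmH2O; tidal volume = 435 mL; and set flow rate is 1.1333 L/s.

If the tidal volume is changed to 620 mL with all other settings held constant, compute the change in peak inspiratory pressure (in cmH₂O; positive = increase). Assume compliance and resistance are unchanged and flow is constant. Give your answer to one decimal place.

PIP = Vt/C + R·V̇ + PEEP (constant-flow equation of motion).
Only the elastic term changes: ΔPIP = ΔVt / C = (620 − 435) / 21.8 = 8.486 cmH2O.

8.5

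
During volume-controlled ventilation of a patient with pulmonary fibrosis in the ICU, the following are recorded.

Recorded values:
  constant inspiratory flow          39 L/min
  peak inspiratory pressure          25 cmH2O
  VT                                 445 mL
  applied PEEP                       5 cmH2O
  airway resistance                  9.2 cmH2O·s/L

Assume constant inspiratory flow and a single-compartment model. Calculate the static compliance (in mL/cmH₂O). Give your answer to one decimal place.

Flow: 39 L/min ÷ 60 = 0.65 L/s.
Equation of motion (constant flow): PIP = Vt/C + R·V̇ + PEEP.
Vt/C = PIP − R·V̇ − PEEP = 25 − 9.2×0.65 − 5 = 25 − 5.98 − 5 = 14.02 cmH2O.
C = Vt / 14.02 = 445 / 14.02 = 31.74 mL/cmH2O.

31.7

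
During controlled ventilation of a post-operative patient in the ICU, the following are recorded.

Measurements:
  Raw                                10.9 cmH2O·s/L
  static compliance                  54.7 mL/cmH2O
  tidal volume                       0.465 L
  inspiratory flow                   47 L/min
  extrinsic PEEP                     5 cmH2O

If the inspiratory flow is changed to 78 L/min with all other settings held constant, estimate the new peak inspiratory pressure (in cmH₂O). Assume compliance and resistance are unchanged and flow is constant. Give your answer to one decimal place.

27.7

Flow: 47 L/min ÷ 60 = 0.7833 L/s.
New flow: 78 L/min ÷ 60 = 1.3 L/s.
PIP = Vt/C + R·V̇ + PEEP (constant-flow equation of motion).
Only the resistive term changes: ΔPIP = R × ΔV̇ = 10.9 × (1.3 − 0.7833) = 10.9 × 0.5167 = 5.632 cmH2O.
Original PIP = 465/54.7 + 10.9×0.7833 + 5 = 22.039 cmH2O; new PIP = 22.039 + (5.632) = 27.671 cmH2O.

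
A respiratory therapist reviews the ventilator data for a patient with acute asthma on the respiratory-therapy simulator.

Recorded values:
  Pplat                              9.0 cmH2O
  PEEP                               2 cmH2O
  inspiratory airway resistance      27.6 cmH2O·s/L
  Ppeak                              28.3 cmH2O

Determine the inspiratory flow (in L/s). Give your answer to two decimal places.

0.70

flow = (PIP − Pplat) / Raw = 19.3 / 27.6 = 0.6993 L/s.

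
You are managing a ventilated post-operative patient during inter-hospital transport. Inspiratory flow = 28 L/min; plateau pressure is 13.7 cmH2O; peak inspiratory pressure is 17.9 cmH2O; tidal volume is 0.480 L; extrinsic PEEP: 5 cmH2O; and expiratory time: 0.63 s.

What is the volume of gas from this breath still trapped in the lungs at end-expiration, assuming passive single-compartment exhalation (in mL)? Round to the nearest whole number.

135

Flow: 28 L/min ÷ 60 = 0.4667 L/s.
R = (PIP − Pplat)/V̇ = (17.9 − 13.7) / 0.4667 = 4.2/0.4667 = 8.999 cmH2O·s/L.
C = Vt/(Pplat − PEEP) = 480.0 / (13.7 − 5) = 480.0/8.7 = 55.172 mL/cmH2O.
τ = R × C = 8.999 × 0.05517 L/cmH2O = 0.4965 s.
Fraction remaining = e^(−Te/τ) = e^(−0.63/0.4965) = 0.2811.
Trapped volume = 480.0 × 0.2811 = 134.93 mL.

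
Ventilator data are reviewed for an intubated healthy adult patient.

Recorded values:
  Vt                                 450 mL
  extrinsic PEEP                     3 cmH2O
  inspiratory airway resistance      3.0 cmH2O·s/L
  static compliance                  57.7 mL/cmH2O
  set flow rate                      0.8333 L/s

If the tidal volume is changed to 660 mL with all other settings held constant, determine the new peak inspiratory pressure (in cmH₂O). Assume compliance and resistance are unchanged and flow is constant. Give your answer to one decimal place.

PIP = Vt/C + R·V̇ + PEEP (constant-flow equation of motion).
Only the elastic term changes: ΔPIP = ΔVt / C = (660 − 450) / 57.7 = 3.64 cmH2O.
Original PIP = 450/57.7 + 3.0×0.8333 + 3 = 13.299 cmH2O; new PIP = 13.299 + (3.64) = 16.939 cmH2O.

16.9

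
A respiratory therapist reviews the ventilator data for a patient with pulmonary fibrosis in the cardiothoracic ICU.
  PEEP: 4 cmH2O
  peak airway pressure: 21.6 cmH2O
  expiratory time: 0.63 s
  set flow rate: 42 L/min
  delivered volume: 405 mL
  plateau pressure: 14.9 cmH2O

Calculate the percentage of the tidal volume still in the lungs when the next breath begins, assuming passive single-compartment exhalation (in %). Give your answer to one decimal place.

17.0

Flow: 42 L/min ÷ 60 = 0.7 L/s.
R = (PIP − Pplat)/V̇ = (21.6 − 14.9) / 0.7 = 6.7/0.7 = 9.571 cmH2O·s/L.
C = Vt/(Pplat − PEEP) = 405.0 / (14.9 − 4) = 405.0/10.9 = 37.156 mL/cmH2O.
τ = R × C = 9.571 × 0.03716 L/cmH2O = 0.3557 s.
Fraction remaining at end-expiration = e^(−Te/τ) = e^(−0.63/0.3557) = 0.1701 → 17.01%.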